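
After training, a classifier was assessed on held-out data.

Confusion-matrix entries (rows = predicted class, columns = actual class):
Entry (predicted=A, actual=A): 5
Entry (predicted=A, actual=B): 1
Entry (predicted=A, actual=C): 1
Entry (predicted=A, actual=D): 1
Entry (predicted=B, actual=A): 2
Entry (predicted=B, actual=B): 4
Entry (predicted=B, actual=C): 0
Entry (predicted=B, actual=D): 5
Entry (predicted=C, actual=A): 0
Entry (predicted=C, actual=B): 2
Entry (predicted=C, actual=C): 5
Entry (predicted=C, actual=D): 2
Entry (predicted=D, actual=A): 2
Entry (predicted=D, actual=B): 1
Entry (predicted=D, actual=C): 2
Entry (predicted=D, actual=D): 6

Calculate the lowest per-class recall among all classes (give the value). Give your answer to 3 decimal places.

0.429

Per-class recall (TP/(TP+FN)):
  A: TP=5, FN=2+0+2=4 → 5/9 = 0.5556
  B: TP=4, FN=1+2+1=4 → 4/8 = 0.5000
  C: TP=5, FN=1+0+2=3 → 5/8 = 0.6250
  D: TP=6, FN=1+5+2=8 → 6/14 = 0.4286
Lowest is class 'D' with recall = 0.429.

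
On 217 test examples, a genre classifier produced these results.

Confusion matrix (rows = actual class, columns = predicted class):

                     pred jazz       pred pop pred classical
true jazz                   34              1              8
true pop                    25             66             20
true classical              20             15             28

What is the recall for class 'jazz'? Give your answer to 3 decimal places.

0.791

Take TP from the diagonal, FP from the rest of the 'jazz' prediction marginal, FN from the rest of the 'jazz' actual marginal.
recall = TP/(TP+FN).
jazz: TP=34, FN=1+8=9 → 34/43 = 0.7907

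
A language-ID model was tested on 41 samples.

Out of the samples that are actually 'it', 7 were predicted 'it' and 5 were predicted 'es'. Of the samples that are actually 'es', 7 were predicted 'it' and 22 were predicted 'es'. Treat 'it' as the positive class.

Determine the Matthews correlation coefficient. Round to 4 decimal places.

MCC = (TP·TN − FP·FN) / √((TP+FP)(TP+FN)(TN+FP)(TN+FN))
Numerator = 7·22 − 7·5 = 119
Denominator = √(14·12·29·27) = √131544 = 362.6900
MCC = 119 / 362.6900 = 0.3281

0.3281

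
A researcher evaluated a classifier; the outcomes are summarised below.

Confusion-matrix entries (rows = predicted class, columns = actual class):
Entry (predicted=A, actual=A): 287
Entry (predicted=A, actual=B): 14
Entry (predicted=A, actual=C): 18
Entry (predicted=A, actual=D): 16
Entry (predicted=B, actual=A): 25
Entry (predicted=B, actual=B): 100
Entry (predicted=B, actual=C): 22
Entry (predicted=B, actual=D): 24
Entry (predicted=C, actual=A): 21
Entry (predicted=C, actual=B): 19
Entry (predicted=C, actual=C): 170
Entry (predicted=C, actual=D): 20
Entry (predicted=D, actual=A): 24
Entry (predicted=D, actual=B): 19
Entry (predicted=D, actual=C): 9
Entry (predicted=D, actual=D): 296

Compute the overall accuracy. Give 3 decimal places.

Accuracy = trace / total = (287+100+170+296=853) / 1084 = 853/1084 = 0.787

0.787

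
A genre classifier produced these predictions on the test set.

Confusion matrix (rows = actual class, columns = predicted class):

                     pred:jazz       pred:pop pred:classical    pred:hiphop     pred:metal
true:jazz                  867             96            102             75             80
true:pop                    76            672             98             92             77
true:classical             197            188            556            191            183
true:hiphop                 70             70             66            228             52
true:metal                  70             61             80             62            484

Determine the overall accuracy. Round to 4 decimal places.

0.5856

Accuracy = trace / total = (867+672+556+228+484=2807) / 4793 = 2807/4793 = 0.5856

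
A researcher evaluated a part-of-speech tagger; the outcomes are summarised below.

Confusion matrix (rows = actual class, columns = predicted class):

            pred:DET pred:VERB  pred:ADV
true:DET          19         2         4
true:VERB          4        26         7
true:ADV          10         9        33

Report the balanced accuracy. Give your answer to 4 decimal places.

Balanced accuracy = mean of per-class recall.
  DET: recall = 19/25 = 0.76000
  VERB: recall = 26/37 = 0.70270
  ADV: recall = 33/52 = 0.63462
Mean = (0.76000 + 0.70270 + 0.63462) / 3 = 0.6991

0.6991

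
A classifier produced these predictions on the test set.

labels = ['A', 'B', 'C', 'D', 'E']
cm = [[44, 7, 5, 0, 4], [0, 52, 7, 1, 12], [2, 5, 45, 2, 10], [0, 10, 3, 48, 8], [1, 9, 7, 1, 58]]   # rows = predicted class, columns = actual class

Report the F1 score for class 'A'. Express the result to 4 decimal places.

One-vs-rest for 'A': TP = diagonal; FP = other classes predicted 'A'; FN = 'A' predicted as other.
F1 score = 2·TP/(2·TP+FP+FN).
A: TP=44, FP=7+5+0+4=16, FN=0+2+0+1=3 → 88/107 = 0.82243

0.8224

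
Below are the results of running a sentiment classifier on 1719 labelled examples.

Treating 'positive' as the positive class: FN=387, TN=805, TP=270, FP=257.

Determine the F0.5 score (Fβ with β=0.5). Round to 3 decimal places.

0.488

Fβ = (1+β²)·TP / ((1+β²)·TP + β²·FN + FP), with β²=1/4
= 1.25·270 / (1.25·270 + 0.25·387 + 257) = 0.488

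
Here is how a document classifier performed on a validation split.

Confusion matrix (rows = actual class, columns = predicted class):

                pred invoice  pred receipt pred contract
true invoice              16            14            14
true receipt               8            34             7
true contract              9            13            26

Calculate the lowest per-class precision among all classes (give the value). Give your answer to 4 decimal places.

Per-class precision (TP/(TP+FP)):
  invoice: TP=16, FP=8+9=17 → 16/33 = 0.48485
  receipt: TP=34, FP=14+13=27 → 34/61 = 0.55738
  contract: TP=26, FP=14+7=21 → 26/47 = 0.55319
Lowest is class 'invoice' with precision = 0.4848.

0.4848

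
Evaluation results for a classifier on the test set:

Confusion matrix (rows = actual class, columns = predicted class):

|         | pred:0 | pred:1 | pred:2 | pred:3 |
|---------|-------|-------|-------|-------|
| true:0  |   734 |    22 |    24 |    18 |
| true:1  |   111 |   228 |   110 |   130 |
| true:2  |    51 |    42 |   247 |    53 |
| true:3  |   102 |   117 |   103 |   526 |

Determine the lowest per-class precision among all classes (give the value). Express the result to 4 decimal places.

0.5103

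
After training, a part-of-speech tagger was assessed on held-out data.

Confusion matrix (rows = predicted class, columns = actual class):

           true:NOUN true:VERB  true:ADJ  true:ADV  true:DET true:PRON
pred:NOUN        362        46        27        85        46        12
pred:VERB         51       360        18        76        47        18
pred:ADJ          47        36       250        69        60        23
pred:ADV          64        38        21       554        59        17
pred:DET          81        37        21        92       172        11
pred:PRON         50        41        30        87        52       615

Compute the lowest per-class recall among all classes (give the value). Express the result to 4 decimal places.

Per-class recall (TP/(TP+FN)):
  NOUN: TP=362, FN=51+47+64+81+50=293 → 362/655 = 0.55267
  VERB: TP=360, FN=46+36+38+37+41=198 → 360/558 = 0.64516
  ADJ: TP=250, FN=27+18+21+21+30=117 → 250/367 = 0.68120
  ADV: TP=554, FN=85+76+69+92+87=409 → 554/963 = 0.57529
  DET: TP=172, FN=46+47+60+59+52=264 → 172/436 = 0.39450
  PRON: TP=615, FN=12+18+23+17+11=81 → 615/696 = 0.88362
Lowest is class 'DET' with recall = 0.3945.

0.3945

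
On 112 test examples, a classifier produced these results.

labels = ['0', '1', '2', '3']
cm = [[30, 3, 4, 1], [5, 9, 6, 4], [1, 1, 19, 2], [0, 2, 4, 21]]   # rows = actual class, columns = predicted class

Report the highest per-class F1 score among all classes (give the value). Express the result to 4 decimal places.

0.8108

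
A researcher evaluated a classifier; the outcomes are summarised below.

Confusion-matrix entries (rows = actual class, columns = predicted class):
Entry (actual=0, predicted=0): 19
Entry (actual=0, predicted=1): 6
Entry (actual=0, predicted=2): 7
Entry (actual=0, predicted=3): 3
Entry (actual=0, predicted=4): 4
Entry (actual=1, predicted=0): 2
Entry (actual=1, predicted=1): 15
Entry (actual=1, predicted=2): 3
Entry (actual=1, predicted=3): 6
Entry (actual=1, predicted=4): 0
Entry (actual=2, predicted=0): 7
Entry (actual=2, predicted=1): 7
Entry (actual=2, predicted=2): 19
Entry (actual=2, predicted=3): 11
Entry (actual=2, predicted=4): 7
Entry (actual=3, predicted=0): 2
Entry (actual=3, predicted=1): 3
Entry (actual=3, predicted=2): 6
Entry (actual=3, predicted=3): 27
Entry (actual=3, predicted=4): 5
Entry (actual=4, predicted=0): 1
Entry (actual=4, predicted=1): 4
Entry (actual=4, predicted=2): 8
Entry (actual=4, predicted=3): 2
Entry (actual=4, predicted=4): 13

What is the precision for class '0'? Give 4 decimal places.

precision = TP/(TP+FP).
0: TP=19, FP=2+7+2+1=12 → 19/31 = 0.61290

0.6129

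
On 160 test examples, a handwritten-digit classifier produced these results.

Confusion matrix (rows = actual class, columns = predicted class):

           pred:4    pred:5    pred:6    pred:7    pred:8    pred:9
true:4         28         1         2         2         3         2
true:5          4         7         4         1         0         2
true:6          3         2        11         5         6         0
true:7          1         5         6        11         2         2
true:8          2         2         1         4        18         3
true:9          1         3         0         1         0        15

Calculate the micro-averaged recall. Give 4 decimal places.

0.5625

Micro-averaging pools counts across classes: ΣTP=90, ΣFP=70, ΣFN=70.
Micro-recall = TP/(TP+FN) on pooled counts = 0.5625 (equals overall accuracy in single-label multiclass).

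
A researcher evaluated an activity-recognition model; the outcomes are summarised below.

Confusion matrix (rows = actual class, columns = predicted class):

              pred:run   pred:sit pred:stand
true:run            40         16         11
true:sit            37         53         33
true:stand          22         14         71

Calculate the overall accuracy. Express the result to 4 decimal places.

0.5522

Accuracy = trace / total = (40+53+71=164) / 297 = 164/297 = 0.5522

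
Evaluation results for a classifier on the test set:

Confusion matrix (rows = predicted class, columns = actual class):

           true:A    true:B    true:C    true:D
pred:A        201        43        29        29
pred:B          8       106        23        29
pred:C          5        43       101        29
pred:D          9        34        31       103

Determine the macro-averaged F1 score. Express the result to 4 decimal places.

Per-class F1 score (2·TP/(2·TP+FP+FN)):
  A: TP=201, FP=43+29+29=101, FN=8+5+9=22 → 402/525 = 0.76571
  B: TP=106, FP=8+23+29=60, FN=43+43+34=120 → 212/392 = 0.54082
  C: TP=101, FP=5+43+29=77, FN=29+23+31=83 → 202/362 = 0.55801
  D: TP=103, FP=9+34+31=74, FN=29+29+29=87 → 206/367 = 0.56131
Macro-F1 score = mean = (0.76571 + 0.54082 + 0.55801 + 0.56131) / 4 = 0.6065

0.6065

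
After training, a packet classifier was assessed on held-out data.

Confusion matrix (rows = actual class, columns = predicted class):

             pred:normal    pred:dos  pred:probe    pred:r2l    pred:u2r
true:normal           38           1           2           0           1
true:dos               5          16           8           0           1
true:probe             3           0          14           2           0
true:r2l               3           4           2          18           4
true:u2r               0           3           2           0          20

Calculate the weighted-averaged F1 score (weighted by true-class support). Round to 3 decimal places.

Per-class F1 score (2·TP/(2·TP+FP+FN)):
  normal: TP=38, FP=5+3+3+0=11, FN=1+2+0+1=4 → 76/91 = 0.8352
  dos: TP=16, FP=1+0+4+3=8, FN=5+8+0+1=14 → 32/54 = 0.5926
  probe: TP=14, FP=2+8+2+2=14, FN=3+0+2+0=5 → 28/47 = 0.5957
  r2l: TP=18, FP=0+0+2+0=2, FN=3+4+2+4=13 → 36/51 = 0.7059
  u2r: TP=20, FP=1+1+0+4=6, FN=0+3+2+0=5 → 40/51 = 0.7843
Weighted-F1 score = Σ (supportᵢ/N)·F1 scoreᵢ with N=147: (42/147)·0.8352 + (30/147)·0.5926 + (19/147)·0.5957 + (31/147)·0.7059 + (25/147)·0.7843 = 0.719

0.719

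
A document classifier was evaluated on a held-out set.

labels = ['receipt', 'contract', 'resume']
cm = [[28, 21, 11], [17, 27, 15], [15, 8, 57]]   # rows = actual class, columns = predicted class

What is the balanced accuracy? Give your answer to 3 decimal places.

0.546

Balanced accuracy = mean of per-class recall.
  receipt: recall = 28/60 = 0.4667
  contract: recall = 27/59 = 0.4576
  resume: recall = 57/80 = 0.7125
Mean = (0.4667 + 0.4576 + 0.7125) / 3 = 0.546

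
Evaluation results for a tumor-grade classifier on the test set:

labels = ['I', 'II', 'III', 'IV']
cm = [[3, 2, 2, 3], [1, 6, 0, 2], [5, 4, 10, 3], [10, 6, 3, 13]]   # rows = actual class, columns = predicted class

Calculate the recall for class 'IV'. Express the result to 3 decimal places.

0.406

Treat 'IV' as positive and all other classes as negative.
recall = TP/(TP+FN).
IV: TP=13, FN=10+6+3=19 → 13/32 = 0.4063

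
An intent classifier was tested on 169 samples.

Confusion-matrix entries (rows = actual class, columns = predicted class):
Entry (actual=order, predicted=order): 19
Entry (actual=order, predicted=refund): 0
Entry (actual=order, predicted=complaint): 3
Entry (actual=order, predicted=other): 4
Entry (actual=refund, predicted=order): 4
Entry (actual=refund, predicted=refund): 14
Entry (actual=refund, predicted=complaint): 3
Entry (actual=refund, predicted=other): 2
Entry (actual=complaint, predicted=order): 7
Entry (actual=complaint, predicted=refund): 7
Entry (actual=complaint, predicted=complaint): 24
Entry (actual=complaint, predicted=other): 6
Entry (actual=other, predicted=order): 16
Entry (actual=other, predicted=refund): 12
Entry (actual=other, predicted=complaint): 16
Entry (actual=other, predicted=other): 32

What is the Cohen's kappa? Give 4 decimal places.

Observed agreement pₒ = trace/N = 89/169 = 0.52663
Expected agreement pₑ = Σ (rowᵢ·colᵢ)/N² = (26·46 + 23·33 + 44·46 + 76·44)/169² = 0.25640
κ = (pₒ − pₑ)/(1 − pₑ) = (0.52663 − 0.25640)/(1 − 0.25640) = 0.3634

0.3634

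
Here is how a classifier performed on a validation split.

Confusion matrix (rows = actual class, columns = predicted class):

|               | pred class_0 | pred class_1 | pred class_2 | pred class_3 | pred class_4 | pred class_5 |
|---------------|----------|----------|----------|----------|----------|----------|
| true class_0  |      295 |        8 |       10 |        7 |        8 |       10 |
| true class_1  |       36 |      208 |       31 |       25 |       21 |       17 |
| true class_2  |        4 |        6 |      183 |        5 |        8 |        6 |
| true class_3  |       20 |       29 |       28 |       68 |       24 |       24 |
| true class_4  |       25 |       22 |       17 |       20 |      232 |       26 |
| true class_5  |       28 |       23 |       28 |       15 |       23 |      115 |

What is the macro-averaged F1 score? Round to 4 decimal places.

Per-class F1 score (2·TP/(2·TP+FP+FN)):
  class_0: TP=295, FP=36+4+20+25+28=113, FN=8+10+7+8+10=43 → 590/746 = 0.79088
  class_1: TP=208, FP=8+6+29+22+23=88, FN=36+31+25+21+17=130 → 416/634 = 0.65615
  class_2: TP=183, FP=10+31+28+17+28=114, FN=4+6+5+8+6=29 → 366/509 = 0.71906
  class_3: TP=68, FP=7+25+5+20+15=72, FN=20+29+28+24+24=125 → 136/333 = 0.40841
  class_4: TP=232, FP=8+21+8+24+23=84, FN=25+22+17+20+26=110 → 464/658 = 0.70517
  class_5: TP=115, FP=10+17+6+24+26=83, FN=28+23+28+15+23=117 → 230/430 = 0.53488
Macro-F1 score = mean = (0.79088 + 0.65615 + 0.71906 + 0.40841 + 0.70517 + 0.53488) / 6 = 0.6358

0.6358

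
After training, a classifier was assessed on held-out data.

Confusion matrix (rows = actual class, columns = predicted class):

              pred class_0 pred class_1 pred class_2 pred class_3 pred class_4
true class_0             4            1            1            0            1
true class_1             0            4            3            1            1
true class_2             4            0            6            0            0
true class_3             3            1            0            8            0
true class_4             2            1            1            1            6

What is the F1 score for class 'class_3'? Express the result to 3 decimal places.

Treat 'class_3' as positive and all other classes as negative.
F1 score = 2·TP/(2·TP+FP+FN).
class_3: TP=8, FP=0+1+0+1=2, FN=3+1+0+0=4 → 16/22 = 0.7273

0.727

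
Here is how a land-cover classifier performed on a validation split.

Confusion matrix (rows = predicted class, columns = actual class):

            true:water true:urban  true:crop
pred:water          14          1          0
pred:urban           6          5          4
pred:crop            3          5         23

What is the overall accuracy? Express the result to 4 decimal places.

0.6885

Accuracy = trace / total = (14+5+23=42) / 61 = 42/61 = 0.6885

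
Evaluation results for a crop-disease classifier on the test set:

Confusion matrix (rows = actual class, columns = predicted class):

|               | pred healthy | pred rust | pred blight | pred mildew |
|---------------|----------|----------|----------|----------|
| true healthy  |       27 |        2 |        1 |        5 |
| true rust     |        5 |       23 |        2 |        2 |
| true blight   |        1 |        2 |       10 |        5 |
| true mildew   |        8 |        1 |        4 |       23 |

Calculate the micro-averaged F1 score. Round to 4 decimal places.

0.6860

Micro-averaging pools counts across classes: ΣTP=83, ΣFP=38, ΣFN=38.
Micro-F1 score = 2·TP/(2·TP+FP+FN) on pooled counts = 0.6860 (equals overall accuracy in single-label multiclass).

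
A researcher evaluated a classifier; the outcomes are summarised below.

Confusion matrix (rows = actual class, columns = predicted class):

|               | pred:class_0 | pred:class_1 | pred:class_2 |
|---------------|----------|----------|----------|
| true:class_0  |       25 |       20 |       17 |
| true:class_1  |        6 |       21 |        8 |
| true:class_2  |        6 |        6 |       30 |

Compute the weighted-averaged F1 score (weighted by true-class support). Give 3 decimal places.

0.541

Per-class F1 score (2·TP/(2·TP+FP+FN)):
  class_0: TP=25, FP=6+6=12, FN=20+17=37 → 50/99 = 0.5051
  class_1: TP=21, FP=20+6=26, FN=6+8=14 → 42/82 = 0.5122
  class_2: TP=30, FP=17+8=25, FN=6+6=12 → 60/97 = 0.6186
Weighted-F1 score = Σ (supportᵢ/N)·F1 scoreᵢ with N=139: (62/139)·0.5051 + (35/139)·0.5122 + (42/139)·0.6186 = 0.541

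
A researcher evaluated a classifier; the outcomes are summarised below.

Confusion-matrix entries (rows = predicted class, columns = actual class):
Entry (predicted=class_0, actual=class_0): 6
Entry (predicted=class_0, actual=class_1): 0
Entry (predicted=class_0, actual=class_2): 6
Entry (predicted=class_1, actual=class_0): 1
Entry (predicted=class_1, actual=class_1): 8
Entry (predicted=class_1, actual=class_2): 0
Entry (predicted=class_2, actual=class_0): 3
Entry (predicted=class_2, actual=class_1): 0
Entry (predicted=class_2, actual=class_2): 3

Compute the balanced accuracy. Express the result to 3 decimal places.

0.644

Balanced accuracy = mean of per-class recall.
  class_0: recall = 6/10 = 0.6000
  class_1: recall = 8/8 = 1.0000
  class_2: recall = 3/9 = 0.3333
Mean = (0.6000 + 1.0000 + 0.3333) / 3 = 0.644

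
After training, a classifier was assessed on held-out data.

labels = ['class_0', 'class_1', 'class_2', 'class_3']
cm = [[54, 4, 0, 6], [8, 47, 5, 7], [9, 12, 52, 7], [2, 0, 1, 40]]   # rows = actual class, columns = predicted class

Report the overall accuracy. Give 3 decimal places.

0.760

Accuracy = trace / total = (54+47+52+40=193) / 254 = 193/254 = 0.760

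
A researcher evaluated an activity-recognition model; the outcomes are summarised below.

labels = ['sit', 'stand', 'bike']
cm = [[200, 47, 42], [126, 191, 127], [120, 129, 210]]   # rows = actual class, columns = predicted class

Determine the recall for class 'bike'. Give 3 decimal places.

0.458

recall = TP/(TP+FN).
bike: TP=210, FN=120+129=249 → 210/459 = 0.4575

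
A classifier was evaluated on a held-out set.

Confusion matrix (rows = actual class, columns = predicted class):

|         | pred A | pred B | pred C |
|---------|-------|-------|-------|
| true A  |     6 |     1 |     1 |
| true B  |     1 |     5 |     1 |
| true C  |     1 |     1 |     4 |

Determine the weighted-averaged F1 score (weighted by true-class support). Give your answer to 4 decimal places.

Per-class F1 score (2·TP/(2·TP+FP+FN)):
  A: TP=6, FP=1+1=2, FN=1+1=2 → 12/16 = 0.75000
  B: TP=5, FP=1+1=2, FN=1+1=2 → 10/14 = 0.71429
  C: TP=4, FP=1+1=2, FN=1+1=2 → 8/12 = 0.66667
Weighted-F1 score = Σ (supportᵢ/N)·F1 scoreᵢ with N=21: (8/21)·0.75000 + (7/21)·0.71429 + (6/21)·0.66667 = 0.7143

0.7143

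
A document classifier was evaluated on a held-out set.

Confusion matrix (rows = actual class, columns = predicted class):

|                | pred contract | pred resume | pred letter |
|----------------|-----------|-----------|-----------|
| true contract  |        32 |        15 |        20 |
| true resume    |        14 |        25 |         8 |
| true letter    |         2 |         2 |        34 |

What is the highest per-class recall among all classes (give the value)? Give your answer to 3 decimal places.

0.895

Per-class recall (TP/(TP+FN)):
  contract: TP=32, FN=15+20=35 → 32/67 = 0.4776
  resume: TP=25, FN=14+8=22 → 25/47 = 0.5319
  letter: TP=34, FN=2+2=4 → 34/38 = 0.8947
Highest is class 'letter' with recall = 0.895.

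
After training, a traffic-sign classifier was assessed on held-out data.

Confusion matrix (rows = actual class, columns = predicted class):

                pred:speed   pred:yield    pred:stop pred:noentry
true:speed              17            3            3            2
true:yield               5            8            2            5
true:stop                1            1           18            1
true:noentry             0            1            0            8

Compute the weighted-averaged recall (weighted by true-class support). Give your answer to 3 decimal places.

0.680

Per-class recall (TP/(TP+FN)):
  speed: TP=17, FN=3+3+2=8 → 17/25 = 0.6800
  yield: TP=8, FN=5+2+5=12 → 8/20 = 0.4000
  stop: TP=18, FN=1+1+1=3 → 18/21 = 0.8571
  noentry: TP=8, FN=0+1+0=1 → 8/9 = 0.8889
Weighted-recall = Σ (supportᵢ/N)·recallᵢ with N=75: (25/75)·0.6800 + (20/75)·0.4000 + (21/75)·0.8571 + (9/75)·0.8889 = 0.680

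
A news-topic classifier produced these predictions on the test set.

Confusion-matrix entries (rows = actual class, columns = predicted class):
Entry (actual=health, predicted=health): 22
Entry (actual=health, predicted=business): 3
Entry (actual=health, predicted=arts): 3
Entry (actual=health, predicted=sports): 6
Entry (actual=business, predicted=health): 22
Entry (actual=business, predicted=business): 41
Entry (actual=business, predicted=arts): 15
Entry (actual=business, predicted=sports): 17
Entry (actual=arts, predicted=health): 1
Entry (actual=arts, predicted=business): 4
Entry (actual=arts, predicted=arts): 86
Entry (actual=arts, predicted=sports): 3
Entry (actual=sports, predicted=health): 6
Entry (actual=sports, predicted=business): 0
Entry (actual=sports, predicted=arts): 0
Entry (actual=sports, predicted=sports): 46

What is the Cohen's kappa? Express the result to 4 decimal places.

0.6058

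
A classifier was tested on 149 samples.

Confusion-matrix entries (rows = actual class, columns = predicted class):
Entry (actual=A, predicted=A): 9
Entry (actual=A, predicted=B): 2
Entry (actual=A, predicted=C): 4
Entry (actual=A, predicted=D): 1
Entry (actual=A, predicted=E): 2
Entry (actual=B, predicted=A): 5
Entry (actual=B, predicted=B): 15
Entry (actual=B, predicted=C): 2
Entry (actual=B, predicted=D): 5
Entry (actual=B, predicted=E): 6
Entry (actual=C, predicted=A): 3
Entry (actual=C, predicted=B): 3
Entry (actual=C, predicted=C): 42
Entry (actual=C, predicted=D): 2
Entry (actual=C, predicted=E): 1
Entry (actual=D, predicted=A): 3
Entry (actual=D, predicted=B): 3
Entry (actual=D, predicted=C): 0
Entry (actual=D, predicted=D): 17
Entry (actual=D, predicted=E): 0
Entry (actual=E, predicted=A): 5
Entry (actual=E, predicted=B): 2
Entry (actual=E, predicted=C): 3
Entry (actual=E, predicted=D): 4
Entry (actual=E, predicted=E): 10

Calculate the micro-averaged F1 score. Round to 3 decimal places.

0.624

Micro-averaging pools counts across classes: ΣTP=93, ΣFP=56, ΣFN=56.
Micro-F1 score = 2·TP/(2·TP+FP+FN) on pooled counts = 0.624 (equals overall accuracy in single-label multiclass).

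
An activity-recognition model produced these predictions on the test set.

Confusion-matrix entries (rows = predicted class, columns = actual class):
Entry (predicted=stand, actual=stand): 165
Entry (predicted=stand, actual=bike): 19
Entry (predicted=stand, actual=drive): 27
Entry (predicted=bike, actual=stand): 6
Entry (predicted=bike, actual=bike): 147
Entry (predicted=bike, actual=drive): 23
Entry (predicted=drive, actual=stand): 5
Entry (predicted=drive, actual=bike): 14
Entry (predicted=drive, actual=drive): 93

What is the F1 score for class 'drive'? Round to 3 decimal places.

0.729

One-vs-rest for 'drive': TP = diagonal; FP = other classes predicted 'drive'; FN = 'drive' predicted as other.
F1 score = 2·TP/(2·TP+FP+FN).
drive: TP=93, FP=5+14=19, FN=27+23=50 → 186/255 = 0.7294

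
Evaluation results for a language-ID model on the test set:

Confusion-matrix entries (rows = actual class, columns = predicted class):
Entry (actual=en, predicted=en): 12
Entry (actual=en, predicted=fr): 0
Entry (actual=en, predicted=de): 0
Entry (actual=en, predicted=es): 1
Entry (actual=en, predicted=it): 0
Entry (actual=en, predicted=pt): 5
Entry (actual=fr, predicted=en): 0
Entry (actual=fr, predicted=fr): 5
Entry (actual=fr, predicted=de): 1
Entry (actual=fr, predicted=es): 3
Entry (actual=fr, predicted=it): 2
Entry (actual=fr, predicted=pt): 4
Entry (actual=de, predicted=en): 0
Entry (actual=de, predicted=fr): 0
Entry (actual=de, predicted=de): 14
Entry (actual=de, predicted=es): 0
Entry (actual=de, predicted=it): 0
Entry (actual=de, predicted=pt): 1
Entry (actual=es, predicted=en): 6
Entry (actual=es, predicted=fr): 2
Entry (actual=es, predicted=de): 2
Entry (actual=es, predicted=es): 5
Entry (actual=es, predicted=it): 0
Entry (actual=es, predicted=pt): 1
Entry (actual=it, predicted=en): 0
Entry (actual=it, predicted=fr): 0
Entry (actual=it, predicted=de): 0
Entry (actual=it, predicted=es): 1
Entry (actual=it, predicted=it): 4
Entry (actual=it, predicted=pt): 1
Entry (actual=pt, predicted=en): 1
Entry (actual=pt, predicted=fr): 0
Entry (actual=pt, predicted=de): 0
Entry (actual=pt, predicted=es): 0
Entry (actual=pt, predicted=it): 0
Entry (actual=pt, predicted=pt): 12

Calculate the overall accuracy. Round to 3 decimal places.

0.627

Accuracy = trace / total = (12+5+14+5+4+12=52) / 83 = 52/83 = 0.627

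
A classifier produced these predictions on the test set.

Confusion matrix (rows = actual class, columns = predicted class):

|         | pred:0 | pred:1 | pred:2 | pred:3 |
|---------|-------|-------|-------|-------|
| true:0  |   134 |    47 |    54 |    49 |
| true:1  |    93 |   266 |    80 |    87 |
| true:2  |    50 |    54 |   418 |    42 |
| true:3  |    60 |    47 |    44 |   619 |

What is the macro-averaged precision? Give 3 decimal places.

0.630

Per-class precision (TP/(TP+FP)):
  0: TP=134, FP=93+50+60=203 → 134/337 = 0.3976
  1: TP=266, FP=47+54+47=148 → 266/414 = 0.6425
  2: TP=418, FP=54+80+44=178 → 418/596 = 0.7013
  3: TP=619, FP=49+87+42=178 → 619/797 = 0.7767
Macro-precision = mean = (0.3976 + 0.6425 + 0.7013 + 0.7767) / 4 = 0.630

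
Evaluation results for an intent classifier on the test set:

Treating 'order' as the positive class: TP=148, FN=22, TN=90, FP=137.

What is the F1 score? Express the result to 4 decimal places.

Precision = TP/(TP+FP) = 148/285 = 0.5193
Recall = TP/(TP+FN) = 148/170 = 0.8706
F1 = 2·TP/(2·TP+FP+FN) = 296/455 = 0.6505

0.6505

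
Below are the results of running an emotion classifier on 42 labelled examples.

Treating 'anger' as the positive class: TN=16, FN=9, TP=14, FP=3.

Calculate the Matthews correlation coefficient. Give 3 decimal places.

0.457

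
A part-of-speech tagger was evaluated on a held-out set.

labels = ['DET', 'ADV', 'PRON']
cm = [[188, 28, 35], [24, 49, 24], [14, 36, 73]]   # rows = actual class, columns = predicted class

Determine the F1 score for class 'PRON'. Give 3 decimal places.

0.573

F1 score = 2·TP/(2·TP+FP+FN).
PRON: TP=73, FP=35+24=59, FN=14+36=50 → 146/255 = 0.5725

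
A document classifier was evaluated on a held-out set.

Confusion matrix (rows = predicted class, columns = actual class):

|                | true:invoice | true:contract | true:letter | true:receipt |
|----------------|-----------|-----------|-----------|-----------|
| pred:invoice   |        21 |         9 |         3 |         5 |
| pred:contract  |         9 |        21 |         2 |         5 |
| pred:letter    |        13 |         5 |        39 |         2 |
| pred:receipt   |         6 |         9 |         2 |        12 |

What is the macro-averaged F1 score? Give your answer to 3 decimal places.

Per-class F1 score (2·TP/(2·TP+FP+FN)):
  invoice: TP=21, FP=9+3+5=17, FN=9+13+6=28 → 42/87 = 0.4828
  contract: TP=21, FP=9+2+5=16, FN=9+5+9=23 → 42/81 = 0.5185
  letter: TP=39, FP=13+5+2=20, FN=3+2+2=7 → 78/105 = 0.7429
  receipt: TP=12, FP=6+9+2=17, FN=5+5+2=12 → 24/53 = 0.4528
Macro-F1 score = mean = (0.4828 + 0.5185 + 0.7429 + 0.4528) / 4 = 0.549

0.549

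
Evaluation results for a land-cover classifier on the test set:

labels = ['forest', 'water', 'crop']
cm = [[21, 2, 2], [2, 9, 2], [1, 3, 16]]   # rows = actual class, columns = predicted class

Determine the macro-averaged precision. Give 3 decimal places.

0.773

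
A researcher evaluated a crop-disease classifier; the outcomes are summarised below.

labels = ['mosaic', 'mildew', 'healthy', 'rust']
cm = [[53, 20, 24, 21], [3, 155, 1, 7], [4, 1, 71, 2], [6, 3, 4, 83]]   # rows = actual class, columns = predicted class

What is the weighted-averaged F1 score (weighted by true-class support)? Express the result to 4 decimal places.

Per-class F1 score (2·TP/(2·TP+FP+FN)):
  mosaic: TP=53, FP=3+4+6=13, FN=20+24+21=65 → 106/184 = 0.57609
  mildew: TP=155, FP=20+1+3=24, FN=3+1+7=11 → 310/345 = 0.89855
  healthy: TP=71, FP=24+1+4=29, FN=4+1+2=7 → 142/178 = 0.79775
  rust: TP=83, FP=21+7+2=30, FN=6+3+4=13 → 166/209 = 0.79426
Weighted-F1 score = Σ (supportᵢ/N)·F1 scoreᵢ with N=458: (118/458)·0.57609 + (166/458)·0.89855 + (78/458)·0.79775 + (96/458)·0.79426 = 0.7764

0.7764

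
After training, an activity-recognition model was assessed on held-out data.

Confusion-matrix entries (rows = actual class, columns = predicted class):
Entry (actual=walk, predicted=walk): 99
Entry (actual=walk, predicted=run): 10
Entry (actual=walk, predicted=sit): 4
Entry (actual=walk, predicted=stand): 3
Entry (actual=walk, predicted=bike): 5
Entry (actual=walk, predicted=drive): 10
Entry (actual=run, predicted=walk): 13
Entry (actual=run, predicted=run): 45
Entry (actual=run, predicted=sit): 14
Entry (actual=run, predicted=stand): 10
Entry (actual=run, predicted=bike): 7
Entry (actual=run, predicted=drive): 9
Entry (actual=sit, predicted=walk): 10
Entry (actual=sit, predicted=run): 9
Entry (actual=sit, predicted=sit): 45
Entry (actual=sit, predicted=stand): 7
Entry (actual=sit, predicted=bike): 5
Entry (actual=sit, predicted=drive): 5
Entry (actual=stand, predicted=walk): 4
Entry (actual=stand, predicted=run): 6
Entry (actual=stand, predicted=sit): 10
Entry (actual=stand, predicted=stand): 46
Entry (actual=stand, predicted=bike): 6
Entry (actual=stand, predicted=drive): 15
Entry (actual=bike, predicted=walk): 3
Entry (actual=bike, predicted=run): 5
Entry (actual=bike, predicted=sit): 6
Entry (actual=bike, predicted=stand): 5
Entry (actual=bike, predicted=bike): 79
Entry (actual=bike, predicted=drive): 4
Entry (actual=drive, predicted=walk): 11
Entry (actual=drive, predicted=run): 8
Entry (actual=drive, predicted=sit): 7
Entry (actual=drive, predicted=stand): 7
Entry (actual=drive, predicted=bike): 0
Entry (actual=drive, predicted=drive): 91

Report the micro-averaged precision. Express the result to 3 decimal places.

Micro-averaging pools counts across classes: ΣTP=405, ΣFP=218, ΣFN=218.
Micro-precision = TP/(TP+FP) on pooled counts = 0.650 (equals overall accuracy in single-label multiclass).

0.650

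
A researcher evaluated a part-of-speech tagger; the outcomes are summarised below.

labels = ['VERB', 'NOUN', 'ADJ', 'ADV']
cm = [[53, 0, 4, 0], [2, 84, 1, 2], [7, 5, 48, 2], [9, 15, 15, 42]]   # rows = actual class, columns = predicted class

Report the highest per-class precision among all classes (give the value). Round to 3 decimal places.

Per-class precision (TP/(TP+FP)):
  VERB: TP=53, FP=2+7+9=18 → 53/71 = 0.7465
  NOUN: TP=84, FP=0+5+15=20 → 84/104 = 0.8077
  ADJ: TP=48, FP=4+1+15=20 → 48/68 = 0.7059
  ADV: TP=42, FP=0+2+2=4 → 42/46 = 0.9130
Highest is class 'ADV' with precision = 0.913.

0.913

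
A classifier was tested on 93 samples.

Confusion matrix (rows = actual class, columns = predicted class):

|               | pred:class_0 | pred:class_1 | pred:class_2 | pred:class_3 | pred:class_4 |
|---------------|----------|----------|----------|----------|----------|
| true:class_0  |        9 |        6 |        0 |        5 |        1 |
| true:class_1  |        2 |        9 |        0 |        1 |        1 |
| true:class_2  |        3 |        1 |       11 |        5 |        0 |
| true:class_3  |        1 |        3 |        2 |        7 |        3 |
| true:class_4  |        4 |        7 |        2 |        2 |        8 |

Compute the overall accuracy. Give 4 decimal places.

Accuracy = trace / total = (9+9+11+7+8=44) / 93 = 44/93 = 0.4731

0.4731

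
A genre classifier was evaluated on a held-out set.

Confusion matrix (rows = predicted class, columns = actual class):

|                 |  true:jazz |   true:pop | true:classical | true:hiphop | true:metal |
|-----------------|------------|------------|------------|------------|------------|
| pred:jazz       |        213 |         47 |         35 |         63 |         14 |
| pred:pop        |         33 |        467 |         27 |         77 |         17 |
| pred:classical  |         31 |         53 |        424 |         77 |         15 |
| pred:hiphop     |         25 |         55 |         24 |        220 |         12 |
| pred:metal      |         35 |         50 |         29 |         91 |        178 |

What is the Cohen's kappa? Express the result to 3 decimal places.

Observed agreement pₒ = trace/N = 1502/2312 = 0.6497
Expected agreement pₑ = Σ (rowᵢ·colᵢ)/N² = (337·372 + 672·621 + 539·600 + 528·336 + 236·383)/2312² = 0.2121
κ = (pₒ − pₑ)/(1 − pₑ) = (0.6497 − 0.2121)/(1 − 0.2121) = 0.555

0.555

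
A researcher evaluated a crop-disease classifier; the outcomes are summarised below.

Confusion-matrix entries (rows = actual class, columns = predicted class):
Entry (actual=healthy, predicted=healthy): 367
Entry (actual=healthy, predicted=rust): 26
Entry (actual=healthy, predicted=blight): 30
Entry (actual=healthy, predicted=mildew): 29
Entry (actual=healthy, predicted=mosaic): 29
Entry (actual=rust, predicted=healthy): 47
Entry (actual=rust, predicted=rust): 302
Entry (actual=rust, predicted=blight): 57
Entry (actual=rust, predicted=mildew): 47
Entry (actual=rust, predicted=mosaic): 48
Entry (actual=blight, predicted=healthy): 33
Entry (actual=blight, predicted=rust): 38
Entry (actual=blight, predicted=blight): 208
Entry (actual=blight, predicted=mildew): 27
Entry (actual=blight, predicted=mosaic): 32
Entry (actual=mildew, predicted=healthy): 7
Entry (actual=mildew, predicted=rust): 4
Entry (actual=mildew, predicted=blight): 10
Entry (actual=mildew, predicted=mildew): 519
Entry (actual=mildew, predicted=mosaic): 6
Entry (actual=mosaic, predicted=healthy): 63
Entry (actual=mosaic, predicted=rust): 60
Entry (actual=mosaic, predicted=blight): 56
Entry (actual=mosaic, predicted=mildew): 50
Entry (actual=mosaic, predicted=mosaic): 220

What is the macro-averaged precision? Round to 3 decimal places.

0.683

Per-class precision (TP/(TP+FP)):
  healthy: TP=367, FP=47+33+7+63=150 → 367/517 = 0.7099
  rust: TP=302, FP=26+38+4+60=128 → 302/430 = 0.7023
  blight: TP=208, FP=30+57+10+56=153 → 208/361 = 0.5762
  mildew: TP=519, FP=29+47+27+50=153 → 519/672 = 0.7723
  mosaic: TP=220, FP=29+48+32+6=115 → 220/335 = 0.6567
Macro-precision = mean = (0.7099 + 0.7023 + 0.5762 + 0.7723 + 0.6567) / 5 = 0.683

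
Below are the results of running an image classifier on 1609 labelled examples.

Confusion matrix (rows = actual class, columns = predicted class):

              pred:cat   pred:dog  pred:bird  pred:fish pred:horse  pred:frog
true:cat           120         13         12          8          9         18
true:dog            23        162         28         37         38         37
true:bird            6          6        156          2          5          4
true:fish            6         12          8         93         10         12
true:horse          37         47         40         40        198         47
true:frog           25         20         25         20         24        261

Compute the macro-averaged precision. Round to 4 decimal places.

0.6011

Per-class precision (TP/(TP+FP)):
  cat: TP=120, FP=23+6+6+37+25=97 → 120/217 = 0.55300
  dog: TP=162, FP=13+6+12+47+20=98 → 162/260 = 0.62308
  bird: TP=156, FP=12+28+8+40+25=113 → 156/269 = 0.57993
  fish: TP=93, FP=8+37+2+40+20=107 → 93/200 = 0.46500
  horse: TP=198, FP=9+38+5+10+24=86 → 198/284 = 0.69718
  frog: TP=261, FP=18+37+4+12+47=118 → 261/379 = 0.68865
Macro-precision = mean = (0.55300 + 0.62308 + 0.57993 + 0.46500 + 0.69718 + 0.68865) / 6 = 0.6011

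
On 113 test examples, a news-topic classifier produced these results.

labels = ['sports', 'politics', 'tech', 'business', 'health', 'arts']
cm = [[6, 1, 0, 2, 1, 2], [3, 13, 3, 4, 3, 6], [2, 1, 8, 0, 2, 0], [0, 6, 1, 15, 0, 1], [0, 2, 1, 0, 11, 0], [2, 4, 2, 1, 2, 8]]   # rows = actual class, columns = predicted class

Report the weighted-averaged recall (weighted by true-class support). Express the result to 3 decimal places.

0.540

Per-class recall (TP/(TP+FN)):
  sports: TP=6, FN=1+0+2+1+2=6 → 6/12 = 0.5000
  politics: TP=13, FN=3+3+4+3+6=19 → 13/32 = 0.4063
  tech: TP=8, FN=2+1+0+2+0=5 → 8/13 = 0.6154
  business: TP=15, FN=0+6+1+0+1=8 → 15/23 = 0.6522
  health: TP=11, FN=0+2+1+0+0=3 → 11/14 = 0.7857
  arts: TP=8, FN=2+4+2+1+2=11 → 8/19 = 0.4211
Weighted-recall = Σ (supportᵢ/N)·recallᵢ with N=113: (12/113)·0.5000 + (32/113)·0.4063 + (13/113)·0.6154 + (23/113)·0.6522 + (14/113)·0.7857 + (19/113)·0.4211 = 0.540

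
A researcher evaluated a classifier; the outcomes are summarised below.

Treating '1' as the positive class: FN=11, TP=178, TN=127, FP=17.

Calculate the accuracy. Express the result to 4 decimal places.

0.9159

Accuracy = (TP+TN)/N = (178+127)/333 = 0.9159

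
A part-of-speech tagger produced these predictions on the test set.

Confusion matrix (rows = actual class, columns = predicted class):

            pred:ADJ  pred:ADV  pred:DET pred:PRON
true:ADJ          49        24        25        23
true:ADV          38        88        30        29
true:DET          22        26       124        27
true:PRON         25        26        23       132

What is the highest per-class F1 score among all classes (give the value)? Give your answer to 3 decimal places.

0.633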